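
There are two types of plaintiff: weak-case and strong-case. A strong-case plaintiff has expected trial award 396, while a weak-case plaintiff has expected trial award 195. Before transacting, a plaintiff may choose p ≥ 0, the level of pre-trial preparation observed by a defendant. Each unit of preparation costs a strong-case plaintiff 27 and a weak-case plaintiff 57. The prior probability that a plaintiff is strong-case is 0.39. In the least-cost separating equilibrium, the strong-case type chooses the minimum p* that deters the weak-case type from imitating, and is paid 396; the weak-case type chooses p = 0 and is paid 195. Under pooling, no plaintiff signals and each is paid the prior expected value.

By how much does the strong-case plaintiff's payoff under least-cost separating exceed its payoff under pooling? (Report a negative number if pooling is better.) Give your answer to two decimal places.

Least-cost separating signal: p* solves 195 = 396 − 57·p*, so p* = (396 − 195)/57 ≈ 3.5263.
Strong-case type's separating payoff: 396 − 27 × p* = 396 − 27 × (396 − 195)/57 = 396 − 5427/57 ≈ 300.7895.
Pooling payoff: 0.39 × 396 + 0.61 × 195 = 273.39.
Difference: 300.7895 − 273.39 = 27.3995, i.e. 27.40 to two decimal places.
The strong-case type prefers to separate.

27.40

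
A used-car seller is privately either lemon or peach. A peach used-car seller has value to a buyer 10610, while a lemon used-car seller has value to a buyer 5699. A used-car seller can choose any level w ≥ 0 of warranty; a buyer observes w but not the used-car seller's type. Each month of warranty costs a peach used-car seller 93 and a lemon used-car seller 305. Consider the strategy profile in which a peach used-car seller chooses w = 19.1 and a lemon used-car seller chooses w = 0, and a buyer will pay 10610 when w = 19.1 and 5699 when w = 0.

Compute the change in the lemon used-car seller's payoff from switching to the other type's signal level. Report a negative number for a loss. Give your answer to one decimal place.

-914.5

Playing w = 0 the lemon used-car seller receives 5699.
Deviating to w = 19.1 brings payment 10610 at cost 305 × 19.1 = 5825.5, netting 4784.5.
Gain from deviating: 4784.5 − 5699 = -914.5.
The gain is negative, so the lemon type's incentive-compatibility constraint is satisfied.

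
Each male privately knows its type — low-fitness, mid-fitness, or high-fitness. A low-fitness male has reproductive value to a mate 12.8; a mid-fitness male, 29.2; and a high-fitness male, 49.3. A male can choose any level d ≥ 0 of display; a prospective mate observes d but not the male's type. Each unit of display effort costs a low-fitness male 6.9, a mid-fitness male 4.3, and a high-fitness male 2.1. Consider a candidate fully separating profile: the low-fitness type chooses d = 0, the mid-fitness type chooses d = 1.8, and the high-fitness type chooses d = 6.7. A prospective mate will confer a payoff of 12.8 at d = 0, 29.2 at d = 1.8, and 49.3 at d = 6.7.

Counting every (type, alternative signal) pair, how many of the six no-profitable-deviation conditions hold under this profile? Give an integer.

5

Low-fitness (own payoff 12.8): to d=1.8 gives 29.2 − 6.9×1.8 = 16.78 → profitable ✗; to d=6.7 gives 49.3 − 6.9×6.7 = 3.07 → no gain ✓.
High-fitness (own payoff 49.3 − 2.1×6.7 = 35.23): to d=0 gives 12.8 → no gain ✓; to d=1.8 gives 29.2 − 2.1×1.8 = 25.42 → no gain ✓.
Mid-fitness (own payoff 29.2 − 4.3×1.8 = 21.46): to d=0 gives 12.8 → no gain ✓; to d=6.7 gives 49.3 − 4.3×6.7 = 20.49 → no gain ✓.
5 of the 6 constraints hold; not an equilibrium.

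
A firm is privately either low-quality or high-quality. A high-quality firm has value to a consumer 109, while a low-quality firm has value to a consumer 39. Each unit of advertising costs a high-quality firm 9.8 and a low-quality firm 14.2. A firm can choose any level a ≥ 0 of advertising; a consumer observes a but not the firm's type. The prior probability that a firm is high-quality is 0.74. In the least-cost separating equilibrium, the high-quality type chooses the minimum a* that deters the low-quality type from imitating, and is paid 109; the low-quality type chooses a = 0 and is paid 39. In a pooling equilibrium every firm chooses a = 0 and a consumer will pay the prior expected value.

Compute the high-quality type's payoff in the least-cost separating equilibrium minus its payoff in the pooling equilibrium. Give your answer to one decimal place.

-30.1

Least-cost separating signal: a* solves 39 = 109 − 14.2·a*, so a* = (109 − 39)/14.2 ≈ 4.9296.
High-quality type's separating payoff: 109 − 9.8 × a* = 109 − 9.8 × (109 − 39)/14.2 = 109 − 686/14.2 ≈ 60.690.
Pooling payoff: 0.74 × 109 + 0.26 × 39 = 90.8.
Difference: 60.690 − 90.8 = -30.11, i.e. -30.1 to one decimal place.
The high-quality type would prefer the pooling outcome.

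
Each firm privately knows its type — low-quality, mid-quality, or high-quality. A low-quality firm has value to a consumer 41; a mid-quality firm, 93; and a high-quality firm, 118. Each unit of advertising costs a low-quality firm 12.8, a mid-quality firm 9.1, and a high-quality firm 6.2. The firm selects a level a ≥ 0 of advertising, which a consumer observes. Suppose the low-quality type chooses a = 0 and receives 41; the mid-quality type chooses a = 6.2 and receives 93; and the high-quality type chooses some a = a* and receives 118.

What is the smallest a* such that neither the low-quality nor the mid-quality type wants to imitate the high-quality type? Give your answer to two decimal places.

Low-quality type (on-path payoff 41) won't mimic when 41 ≥ 118 − 12.8·a*, i.e. a* ≥ 6.02.
Mid-quality type (on-path payoff 93 − 9.1×6.2 = 36.58) won't mimic when 36.58 ≥ 118 − 9.1·a*, i.e. a* ≥ 8.95.
Both must hold, so a* = max(6.02, 8.95) = 8.95. The mid-quality type's constraint binds.

8.95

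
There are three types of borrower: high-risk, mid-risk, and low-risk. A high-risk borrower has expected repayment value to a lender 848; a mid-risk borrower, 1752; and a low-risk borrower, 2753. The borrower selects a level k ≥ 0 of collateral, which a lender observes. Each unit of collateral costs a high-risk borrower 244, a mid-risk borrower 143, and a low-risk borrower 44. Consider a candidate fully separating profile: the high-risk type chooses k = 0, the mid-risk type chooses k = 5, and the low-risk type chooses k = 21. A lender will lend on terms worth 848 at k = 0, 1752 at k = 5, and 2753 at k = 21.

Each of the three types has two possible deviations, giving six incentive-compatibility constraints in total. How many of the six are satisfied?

High-risk (own payoff 848): to k=5 gives 1752 − 244×5 = 532 → no gain ✓; to k=21 gives 2753 − 244×21 = -2371 → no gain ✓.
Mid-risk (own payoff 1752 − 143×5 = 1037): to k=0 gives 848 → no gain ✓; to k=21 gives 2753 − 143×21 = -250 → no gain ✓.
Low-risk (own payoff 2753 − 44×21 = 1829): to k=0 gives 848 → no gain ✓; to k=5 gives 1752 − 44×5 = 1532 → no gain ✓.
6 of the 6 constraints hold; this profile is a separating equilibrium.

6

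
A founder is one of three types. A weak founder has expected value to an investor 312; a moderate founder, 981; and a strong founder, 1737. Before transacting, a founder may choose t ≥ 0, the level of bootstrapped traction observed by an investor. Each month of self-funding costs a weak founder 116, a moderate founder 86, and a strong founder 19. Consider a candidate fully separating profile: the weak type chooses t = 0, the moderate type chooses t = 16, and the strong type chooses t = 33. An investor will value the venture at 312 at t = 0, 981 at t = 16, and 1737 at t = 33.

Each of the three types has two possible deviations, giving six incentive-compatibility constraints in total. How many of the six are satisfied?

5

Moderate (own payoff 981 − 86×16 = -395): to t=0 gives 312 → profitable ✗; to t=33 gives 1737 − 86×33 = -1101 → no gain ✓.
Strong (own payoff 1737 − 19×33 = 1110): to t=0 gives 312 → no gain ✓; to t=16 gives 981 − 19×16 = 677 → no gain ✓.
Weak (own payoff 312): to t=16 gives 981 − 116×16 = -875 → no gain ✓; to t=33 gives 1737 − 116×33 = -2091 → no gain ✓.
5 of the 6 constraints hold; not an equilibrium.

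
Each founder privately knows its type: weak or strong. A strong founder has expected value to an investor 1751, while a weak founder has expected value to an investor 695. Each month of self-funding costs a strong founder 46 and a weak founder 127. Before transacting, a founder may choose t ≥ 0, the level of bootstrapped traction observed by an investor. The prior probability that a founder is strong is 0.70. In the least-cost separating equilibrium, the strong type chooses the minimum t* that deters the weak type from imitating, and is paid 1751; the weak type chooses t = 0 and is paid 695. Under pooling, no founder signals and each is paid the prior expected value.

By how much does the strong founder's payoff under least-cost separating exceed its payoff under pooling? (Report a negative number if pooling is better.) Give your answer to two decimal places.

-65.69

Least-cost separating signal: t* solves 695 = 1751 − 127·t*, so t* = (1751 − 695)/127 ≈ 8.3150.
Strong type's separating payoff: 1751 − 46 × t* = 1751 − 46 × (1751 − 695)/127 = 1751 − 48576/127 ≈ 1368.5118.
Pooling payoff: 0.70 × 1751 + 0.30 × 695 = 1434.2.
Difference: 1368.5118 − 1434.2 = -65.6882, i.e. -65.69 to two decimal places.
The strong type would prefer the pooling outcome.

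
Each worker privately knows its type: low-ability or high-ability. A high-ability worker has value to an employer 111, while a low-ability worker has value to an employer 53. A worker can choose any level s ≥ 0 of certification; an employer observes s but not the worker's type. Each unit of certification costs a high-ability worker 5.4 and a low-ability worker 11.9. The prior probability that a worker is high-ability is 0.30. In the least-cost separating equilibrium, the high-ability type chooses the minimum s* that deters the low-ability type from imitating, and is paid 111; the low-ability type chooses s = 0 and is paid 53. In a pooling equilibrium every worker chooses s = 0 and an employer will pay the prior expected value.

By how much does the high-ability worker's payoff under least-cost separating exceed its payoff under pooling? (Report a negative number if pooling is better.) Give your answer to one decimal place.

14.3

Least-cost separating signal: s* solves 53 = 111 − 11.9·s*, so s* = (111 − 53)/11.9 ≈ 4.8739.
High-ability type's separating payoff: 111 − 5.4 × s* = 111 − 5.4 × (111 − 53)/11.9 = 111 − 313.2/11.9 ≈ 84.681.
Pooling payoff: 0.30 × 111 + 0.70 × 53 = 70.4.
Difference: 84.681 − 70.4 = 14.281, i.e. 14.3 to one decimal place.
The high-ability type prefers to separate.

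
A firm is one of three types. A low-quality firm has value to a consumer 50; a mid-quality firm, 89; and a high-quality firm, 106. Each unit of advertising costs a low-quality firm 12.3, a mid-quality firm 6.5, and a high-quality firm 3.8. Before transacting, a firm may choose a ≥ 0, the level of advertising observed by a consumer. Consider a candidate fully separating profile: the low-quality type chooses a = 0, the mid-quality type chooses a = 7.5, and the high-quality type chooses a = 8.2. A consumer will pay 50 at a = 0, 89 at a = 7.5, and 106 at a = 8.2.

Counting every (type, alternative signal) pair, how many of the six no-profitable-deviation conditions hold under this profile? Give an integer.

4

High-quality (own payoff 106 − 3.8×8.2 = 74.84): to a=0 gives 50 → no gain ✓; to a=7.5 gives 89 − 3.8×7.5 = 60.5 → no gain ✓.
Low-quality (own payoff 50): to a=7.5 gives 89 − 12.3×7.5 = -3.25 → no gain ✓; to a=8.2 gives 106 − 12.3×8.2 = 5.14 → no gain ✓.
Mid-quality (own payoff 89 − 6.5×7.5 = 40.25): to a=0 gives 50 → profitable ✗; to a=8.2 gives 106 − 6.5×8.2 = 52.7 → profitable ✗.
4 of the 6 constraints hold; not an equilibrium.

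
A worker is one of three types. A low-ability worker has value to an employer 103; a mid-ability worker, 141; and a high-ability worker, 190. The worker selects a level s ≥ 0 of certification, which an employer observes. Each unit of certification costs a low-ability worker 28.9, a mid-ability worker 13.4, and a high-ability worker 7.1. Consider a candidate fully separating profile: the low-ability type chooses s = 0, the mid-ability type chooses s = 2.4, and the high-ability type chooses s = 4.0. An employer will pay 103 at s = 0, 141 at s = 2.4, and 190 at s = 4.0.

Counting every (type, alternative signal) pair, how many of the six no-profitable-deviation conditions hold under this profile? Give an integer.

5

Mid-ability (own payoff 141 − 13.4×2.4 = 108.84): to s=0 gives 103 → no gain ✓; to s=4.0 gives 190 − 13.4×4.0 = 136.4 → profitable ✗.
High-ability (own payoff 190 − 7.1×4.0 = 161.6): to s=0 gives 103 → no gain ✓; to s=2.4 gives 141 − 7.1×2.4 = 123.96 → no gain ✓.
Low-ability (own payoff 103): to s=2.4 gives 141 − 28.9×2.4 = 71.64 → no gain ✓; to s=4.0 gives 190 − 28.9×4.0 = 74.4 → no gain ✓.
5 of the 6 constraints hold; not an equilibrium.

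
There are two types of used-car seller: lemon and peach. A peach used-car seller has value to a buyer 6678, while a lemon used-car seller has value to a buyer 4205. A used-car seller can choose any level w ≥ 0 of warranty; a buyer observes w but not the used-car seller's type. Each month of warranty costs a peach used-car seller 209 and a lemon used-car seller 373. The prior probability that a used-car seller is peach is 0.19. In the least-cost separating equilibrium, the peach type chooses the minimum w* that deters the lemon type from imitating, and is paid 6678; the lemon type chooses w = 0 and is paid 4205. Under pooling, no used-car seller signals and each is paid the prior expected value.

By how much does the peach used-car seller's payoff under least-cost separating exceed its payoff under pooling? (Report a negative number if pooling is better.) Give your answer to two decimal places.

Least-cost separating signal: w* solves 4205 = 6678 − 373·w*, so w* = (6678 − 4205)/373 ≈ 6.6300.
Peach type's separating payoff: 6678 − 209 × w* = 6678 − 209 × (6678 − 4205)/373 = 6678 − 516857/373 ≈ 5292.3244.
Pooling payoff: 0.19 × 6678 + 0.81 × 4205 = 4674.87.
Difference: 5292.3244 − 4674.87 = 617.4544, i.e. 617.45 to two decimal places.
The peach type prefers to separate.

617.45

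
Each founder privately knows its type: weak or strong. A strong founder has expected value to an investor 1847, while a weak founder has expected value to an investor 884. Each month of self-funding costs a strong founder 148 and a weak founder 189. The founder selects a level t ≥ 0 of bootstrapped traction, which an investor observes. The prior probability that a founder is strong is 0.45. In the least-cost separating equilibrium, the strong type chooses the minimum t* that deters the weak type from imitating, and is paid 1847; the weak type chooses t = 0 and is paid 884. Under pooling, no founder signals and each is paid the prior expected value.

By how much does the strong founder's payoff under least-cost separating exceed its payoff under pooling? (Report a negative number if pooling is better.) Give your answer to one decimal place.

-224.4

Least-cost separating signal: t* solves 884 = 1847 − 189·t*, so t* = (1847 − 884)/189 ≈ 5.0952.
Strong type's separating payoff: 1847 − 148 × t* = 1847 − 148 × (1847 − 884)/189 = 1847 − 142524/189 ≈ 1092.905.
Pooling payoff: 0.45 × 1847 + 0.55 × 884 = 1317.35.
Difference: 1092.905 − 1317.35 = -224.445, i.e. -224.4 to one decimal place.
The strong type would prefer the pooling outcome.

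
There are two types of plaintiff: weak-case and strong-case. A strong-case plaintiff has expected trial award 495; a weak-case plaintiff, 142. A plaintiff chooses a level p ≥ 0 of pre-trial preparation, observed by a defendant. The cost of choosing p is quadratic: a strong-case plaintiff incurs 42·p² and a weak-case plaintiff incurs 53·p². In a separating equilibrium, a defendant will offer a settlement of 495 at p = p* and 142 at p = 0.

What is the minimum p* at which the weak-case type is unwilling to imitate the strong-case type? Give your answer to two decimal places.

The weak-case type at p = 0 receives 142; imitating at p* yields 495 − 53·p*².
Indifference: 142 = 495 − 53·p*², so p*² = (495 − 142) / 53 ≈ 6.6604.
p* = √6.6604 ≈ 2.58.

2.58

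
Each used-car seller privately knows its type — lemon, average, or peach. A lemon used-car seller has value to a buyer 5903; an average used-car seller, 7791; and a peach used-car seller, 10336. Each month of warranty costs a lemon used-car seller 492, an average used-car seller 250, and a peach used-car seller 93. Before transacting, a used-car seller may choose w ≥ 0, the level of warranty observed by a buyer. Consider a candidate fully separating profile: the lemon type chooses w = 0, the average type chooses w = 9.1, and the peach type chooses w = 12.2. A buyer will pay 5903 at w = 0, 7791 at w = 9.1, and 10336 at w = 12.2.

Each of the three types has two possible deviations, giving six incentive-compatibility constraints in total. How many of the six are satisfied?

4

Peach (own payoff 10336 − 93×12.2 = 9201.4): to w=0 gives 5903 → no gain ✓; to w=9.1 gives 7791 − 93×9.1 = 6944.7 → no gain ✓.
Average (own payoff 7791 − 250×9.1 = 5516): to w=0 gives 5903 → profitable ✗; to w=12.2 gives 10336 − 250×12.2 = 7286 → profitable ✗.
Lemon (own payoff 5903): to w=9.1 gives 7791 − 492×9.1 = 3313.8 → no gain ✓; to w=12.2 gives 10336 − 492×12.2 = 4333.6 → no gain ✓.
4 of the 6 constraints hold; not an equilibrium.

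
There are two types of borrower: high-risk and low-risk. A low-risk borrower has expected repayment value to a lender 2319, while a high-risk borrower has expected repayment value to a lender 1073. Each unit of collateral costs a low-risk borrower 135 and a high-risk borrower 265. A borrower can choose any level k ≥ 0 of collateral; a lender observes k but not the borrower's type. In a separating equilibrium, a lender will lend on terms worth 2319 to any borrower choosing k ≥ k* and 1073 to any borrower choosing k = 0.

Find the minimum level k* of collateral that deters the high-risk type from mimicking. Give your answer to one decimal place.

4.7

A high-risk borrower choosing k = 0 receives 1073.
Imitating at k* instead would pay 2319 at cost 265·k*, netting 2319 − 265·k*.
Indifference: 1073 = 2319 − 265·k*, so k* = (2319 − 1073) / 265 ≈ 4.7.
This is the high-risk type's binding incentive-compatibility constraint; any k ≥ 4.7 sustains separation on that side.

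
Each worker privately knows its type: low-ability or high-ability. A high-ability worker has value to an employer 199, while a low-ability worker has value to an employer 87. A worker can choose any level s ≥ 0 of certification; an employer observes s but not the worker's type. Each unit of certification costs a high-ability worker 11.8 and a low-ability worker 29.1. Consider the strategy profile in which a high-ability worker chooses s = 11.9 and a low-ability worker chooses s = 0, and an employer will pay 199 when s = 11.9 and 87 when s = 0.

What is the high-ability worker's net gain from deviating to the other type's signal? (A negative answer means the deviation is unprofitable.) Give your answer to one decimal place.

Playing s = 11.9 the high-ability worker receives 199 − 11.8 × 11.9 = 58.58.
Deviating to s = 0 yields 87 instead.
Gain from deviating: 87 − 58.58 = 28.42, i.e. 28.4 to one decimal place.
The gain is positive, so the high-ability type's incentive-compatibility constraint is violated — this profile is not a separating equilibrium.

28.4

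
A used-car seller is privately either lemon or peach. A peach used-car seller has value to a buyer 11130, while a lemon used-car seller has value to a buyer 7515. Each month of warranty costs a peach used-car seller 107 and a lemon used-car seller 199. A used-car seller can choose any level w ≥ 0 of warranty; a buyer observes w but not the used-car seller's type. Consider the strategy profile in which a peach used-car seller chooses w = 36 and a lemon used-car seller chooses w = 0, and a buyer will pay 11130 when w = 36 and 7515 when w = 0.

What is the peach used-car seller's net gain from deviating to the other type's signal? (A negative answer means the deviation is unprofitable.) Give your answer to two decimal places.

Playing w = 36 the peach used-car seller receives 11130 − 107 × 36 = 7278.
Deviating to w = 0 yields 7515 instead.
Gain from deviating: 7515 − 7278 = 237.00.
The gain is positive, so the peach type's incentive-compatibility constraint is violated — this profile is not a separating equilibrium.

237.00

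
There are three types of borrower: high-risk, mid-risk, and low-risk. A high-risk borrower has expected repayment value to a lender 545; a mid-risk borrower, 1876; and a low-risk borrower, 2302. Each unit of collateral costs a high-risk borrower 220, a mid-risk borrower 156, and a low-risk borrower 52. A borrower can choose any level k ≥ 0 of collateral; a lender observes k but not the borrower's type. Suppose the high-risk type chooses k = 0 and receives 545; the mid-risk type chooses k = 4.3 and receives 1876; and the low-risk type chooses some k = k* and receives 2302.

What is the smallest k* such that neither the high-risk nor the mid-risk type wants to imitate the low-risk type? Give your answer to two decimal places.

High-risk type (on-path payoff 545) won't mimic when 545 ≥ 2302 − 220·k*, i.e. k* ≥ 7.99.
Mid-risk type (on-path payoff 1876 − 156×4.3 = 1205.2) won't mimic when 1205.2 ≥ 2302 − 156·k*, i.e. k* ≥ 7.03.
Both must hold, so k* = max(7.99, 7.03) = 7.99. The high-risk type's constraint binds.

7.99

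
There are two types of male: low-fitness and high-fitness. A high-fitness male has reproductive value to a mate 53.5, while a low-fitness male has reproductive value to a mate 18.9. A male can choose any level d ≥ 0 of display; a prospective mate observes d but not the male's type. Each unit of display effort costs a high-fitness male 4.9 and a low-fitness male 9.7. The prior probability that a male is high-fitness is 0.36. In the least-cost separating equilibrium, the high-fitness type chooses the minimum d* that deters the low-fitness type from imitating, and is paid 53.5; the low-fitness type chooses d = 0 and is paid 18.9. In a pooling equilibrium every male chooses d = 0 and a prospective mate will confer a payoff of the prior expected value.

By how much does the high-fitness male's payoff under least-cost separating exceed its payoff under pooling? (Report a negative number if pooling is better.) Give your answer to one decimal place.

Least-cost separating signal: d* solves 18.9 = 53.5 − 9.7·d*, so d* = (53.5 − 18.9)/9.7 ≈ 3.5670.
High-fitness type's separating payoff: 53.5 − 4.9 × d* = 53.5 − 4.9 × (53.5 − 18.9)/9.7 = 53.5 − 169.54/9.7 ≈ 36.022.
Pooling payoff: 0.36 × 53.5 + 0.64 × 18.9 = 31.356.
Difference: 36.022 − 31.356 = 4.666, i.e. 4.7 to one decimal place.
The high-fitness type prefers to separate.

4.7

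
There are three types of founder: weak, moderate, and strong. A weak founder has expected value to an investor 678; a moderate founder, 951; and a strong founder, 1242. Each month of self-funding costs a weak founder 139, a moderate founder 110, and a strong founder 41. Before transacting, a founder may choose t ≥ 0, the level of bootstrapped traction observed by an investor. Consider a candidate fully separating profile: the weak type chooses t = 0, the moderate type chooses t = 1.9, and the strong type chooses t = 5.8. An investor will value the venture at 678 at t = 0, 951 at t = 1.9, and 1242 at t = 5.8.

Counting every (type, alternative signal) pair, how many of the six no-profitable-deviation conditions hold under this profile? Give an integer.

Weak (own payoff 678): to t=1.9 gives 951 − 139×1.9 = 686.9 → profitable ✗; to t=5.8 gives 1242 − 139×5.8 = 435.8 → no gain ✓.
Moderate (own payoff 951 − 110×1.9 = 742): to t=0 gives 678 → no gain ✓; to t=5.8 gives 1242 − 110×5.8 = 604 → no gain ✓.
Strong (own payoff 1242 − 41×5.8 = 1004.2): to t=0 gives 678 → no gain ✓; to t=1.9 gives 951 − 41×1.9 = 873.1 → no gain ✓.
5 of the 6 constraints hold; not an equilibrium.

5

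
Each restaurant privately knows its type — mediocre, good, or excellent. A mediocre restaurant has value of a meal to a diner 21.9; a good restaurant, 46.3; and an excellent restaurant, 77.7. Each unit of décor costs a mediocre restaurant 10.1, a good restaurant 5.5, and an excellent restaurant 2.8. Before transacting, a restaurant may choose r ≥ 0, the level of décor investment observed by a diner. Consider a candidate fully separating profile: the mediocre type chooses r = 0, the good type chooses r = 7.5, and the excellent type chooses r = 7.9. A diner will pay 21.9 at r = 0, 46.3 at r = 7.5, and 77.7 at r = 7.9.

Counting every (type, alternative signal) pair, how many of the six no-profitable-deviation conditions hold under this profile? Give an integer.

Good (own payoff 46.3 − 5.5×7.5 = 5.05): to r=0 gives 21.9 → profitable ✗; to r=7.9 gives 77.7 − 5.5×7.9 = 34.25 → profitable ✗.
Mediocre (own payoff 21.9): to r=7.5 gives 46.3 − 10.1×7.5 = -29.45 → no gain ✓; to r=7.9 gives 77.7 − 10.1×7.9 = -2.09 → no gain ✓.
Excellent (own payoff 77.7 − 2.8×7.9 = 55.58): to r=0 gives 21.9 → no gain ✓; to r=7.5 gives 46.3 − 2.8×7.5 = 25.3 → no gain ✓.
4 of the 6 constraints hold; not an equilibrium.

4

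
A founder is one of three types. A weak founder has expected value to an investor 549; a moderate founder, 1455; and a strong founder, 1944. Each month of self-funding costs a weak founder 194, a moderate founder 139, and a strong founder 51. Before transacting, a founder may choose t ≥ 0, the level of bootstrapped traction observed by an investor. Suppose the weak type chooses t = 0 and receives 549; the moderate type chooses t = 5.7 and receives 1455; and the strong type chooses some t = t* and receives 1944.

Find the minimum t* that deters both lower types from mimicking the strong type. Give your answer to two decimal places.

Moderate type (on-path payoff 1455 − 139×5.7 = 662.7) won't mimic when 662.7 ≥ 1944 − 139·t*, i.e. t* ≥ 9.22.
Weak type (on-path payoff 549) won't mimic when 549 ≥ 1944 − 194·t*, i.e. t* ≥ 7.19.
Both must hold, so t* = max(7.19, 9.22) = 9.22. The moderate type's constraint binds.

9.22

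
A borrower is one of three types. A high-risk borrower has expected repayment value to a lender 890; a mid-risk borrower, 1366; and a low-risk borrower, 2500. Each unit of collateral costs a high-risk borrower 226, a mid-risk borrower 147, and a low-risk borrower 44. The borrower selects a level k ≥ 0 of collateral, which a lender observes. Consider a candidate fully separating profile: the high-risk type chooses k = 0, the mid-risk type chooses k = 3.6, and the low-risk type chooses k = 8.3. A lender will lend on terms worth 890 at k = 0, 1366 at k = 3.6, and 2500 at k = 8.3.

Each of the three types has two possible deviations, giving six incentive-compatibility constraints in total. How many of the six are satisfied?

4

Low-risk (own payoff 2500 − 44×8.3 = 2134.8): to k=0 gives 890 → no gain ✓; to k=3.6 gives 1366 − 44×3.6 = 1207.6 → no gain ✓.
Mid-risk (own payoff 1366 − 147×3.6 = 836.8): to k=0 gives 890 → profitable ✗; to k=8.3 gives 2500 − 147×8.3 = 1279.9 → profitable ✗.
High-risk (own payoff 890): to k=3.6 gives 1366 − 226×3.6 = 552.4 → no gain ✓; to k=8.3 gives 2500 − 226×8.3 = 624.2 → no gain ✓.
4 of the 6 constraints hold; not an equilibrium.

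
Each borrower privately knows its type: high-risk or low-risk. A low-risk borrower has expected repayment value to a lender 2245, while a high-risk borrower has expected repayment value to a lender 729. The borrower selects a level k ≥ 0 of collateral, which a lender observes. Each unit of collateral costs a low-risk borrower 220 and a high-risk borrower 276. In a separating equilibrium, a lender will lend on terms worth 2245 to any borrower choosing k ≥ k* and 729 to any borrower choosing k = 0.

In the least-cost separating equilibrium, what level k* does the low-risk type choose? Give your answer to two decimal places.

5.49

A high-risk borrower choosing k = 0 receives 729.
Imitating at k* instead would pay 2245 at cost 276·k*, netting 2245 − 276·k*.
Indifference: 729 = 2245 − 276·k*, so k* = (2245 − 729) / 276 ≈ 5.49.
At k* the high-risk type's incentive constraint just binds; the low-risk type strictly prefers k* since its per-unit cost is lower.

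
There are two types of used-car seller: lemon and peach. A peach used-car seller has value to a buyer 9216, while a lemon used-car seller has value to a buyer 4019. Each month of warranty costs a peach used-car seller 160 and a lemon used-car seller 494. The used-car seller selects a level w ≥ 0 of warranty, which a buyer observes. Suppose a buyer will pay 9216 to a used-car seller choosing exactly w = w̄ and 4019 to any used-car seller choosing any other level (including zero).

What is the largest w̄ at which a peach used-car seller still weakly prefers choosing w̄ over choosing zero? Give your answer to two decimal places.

Choosing w̄ yields the peach type 9216 − 160·w̄; choosing zero yields 4019.
The peach type is indifferent at 9216 − 160·w̄ = 4019, i.e. w̄ = (9216 − 4019) / 160 ≈ 32.48.
For any w̄ above 32.48 the peach type would rather pool at zero, so separation collapses.

32.48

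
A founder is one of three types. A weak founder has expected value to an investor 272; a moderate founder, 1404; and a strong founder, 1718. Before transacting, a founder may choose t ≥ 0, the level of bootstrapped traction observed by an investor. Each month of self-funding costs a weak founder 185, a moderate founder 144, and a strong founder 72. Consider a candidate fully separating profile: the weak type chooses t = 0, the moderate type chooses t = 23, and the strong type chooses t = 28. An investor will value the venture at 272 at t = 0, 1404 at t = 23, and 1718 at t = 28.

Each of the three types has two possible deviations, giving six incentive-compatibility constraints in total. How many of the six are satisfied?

3

Moderate (own payoff 1404 − 144×23 = -1908): to t=0 gives 272 → profitable ✗; to t=28 gives 1718 − 144×28 = -2314 → no gain ✓.
Weak (own payoff 272): to t=23 gives 1404 − 185×23 = -2851 → no gain ✓; to t=28 gives 1718 − 185×28 = -3462 → no gain ✓.
Strong (own payoff 1718 − 72×28 = -298): to t=0 gives 272 → profitable ✗; to t=23 gives 1404 − 72×23 = -252 → profitable ✗.
3 of the 6 constraints hold; not an equilibrium.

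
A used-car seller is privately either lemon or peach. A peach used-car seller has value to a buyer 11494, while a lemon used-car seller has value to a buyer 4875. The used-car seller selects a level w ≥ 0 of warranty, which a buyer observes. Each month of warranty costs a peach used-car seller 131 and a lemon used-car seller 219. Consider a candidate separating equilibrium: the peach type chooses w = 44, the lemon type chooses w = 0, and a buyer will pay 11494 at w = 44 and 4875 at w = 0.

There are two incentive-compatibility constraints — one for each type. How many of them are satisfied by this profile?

2

Lemon type: stay at 0 → 4875; mimic → 11494 − 219 × 44 = 1858. IC holds (4875 ≥ 1858).
Peach type: signal → 11494 − 131 × 44 = 5730; deviate to 0 → 4875. IC holds (5730 ≥ 4875).
2 of 2 constraints hold, so this is a separating equilibrium.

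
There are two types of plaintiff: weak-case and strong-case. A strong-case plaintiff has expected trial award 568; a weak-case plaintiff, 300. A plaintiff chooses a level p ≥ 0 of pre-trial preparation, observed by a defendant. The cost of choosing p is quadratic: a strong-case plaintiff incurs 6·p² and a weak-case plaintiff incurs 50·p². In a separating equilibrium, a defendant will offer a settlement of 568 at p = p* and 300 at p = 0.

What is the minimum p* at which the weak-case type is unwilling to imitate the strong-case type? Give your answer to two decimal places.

The weak-case type at p = 0 receives 300; imitating at p* yields 568 − 50·p*².
Indifference: 300 = 568 − 50·p*², so p*² = (568 − 300) / 50 = 5.36.
p* = √5.36 ≈ 2.32.

2.32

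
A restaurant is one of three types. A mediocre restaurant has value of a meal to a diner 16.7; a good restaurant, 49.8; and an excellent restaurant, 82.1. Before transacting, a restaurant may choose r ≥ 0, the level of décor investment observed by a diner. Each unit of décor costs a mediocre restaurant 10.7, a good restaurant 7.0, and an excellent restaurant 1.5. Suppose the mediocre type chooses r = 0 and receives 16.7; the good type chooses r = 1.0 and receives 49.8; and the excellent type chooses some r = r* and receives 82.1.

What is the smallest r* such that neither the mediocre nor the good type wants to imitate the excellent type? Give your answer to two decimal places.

6.11

Good type (on-path payoff 49.8 − 7.0×1.0 = 42.8) won't mimic when 42.8 ≥ 82.1 − 7.0·r*, i.e. r* ≥ 5.61.
Mediocre type (on-path payoff 16.7) won't mimic when 16.7 ≥ 82.1 − 10.7·r*, i.e. r* ≥ 6.11.
Both must hold, so r* = max(6.11, 5.61) = 6.11. The mediocre type's constraint binds.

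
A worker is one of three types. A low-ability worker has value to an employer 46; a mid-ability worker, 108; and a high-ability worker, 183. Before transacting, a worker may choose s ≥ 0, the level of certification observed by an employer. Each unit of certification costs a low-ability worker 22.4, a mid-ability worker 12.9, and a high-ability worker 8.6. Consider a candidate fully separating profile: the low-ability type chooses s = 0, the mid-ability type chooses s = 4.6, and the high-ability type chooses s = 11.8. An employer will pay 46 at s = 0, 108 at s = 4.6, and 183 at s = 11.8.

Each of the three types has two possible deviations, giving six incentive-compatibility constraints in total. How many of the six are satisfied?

Low-ability (own payoff 46): to s=4.6 gives 108 − 22.4×4.6 = 4.96 → no gain ✓; to s=11.8 gives 183 − 22.4×11.8 = -81.32 → no gain ✓.
Mid-ability (own payoff 108 − 12.9×4.6 = 48.66): to s=0 gives 46 → no gain ✓; to s=11.8 gives 183 − 12.9×11.8 = 30.78 → no gain ✓.
High-ability (own payoff 183 − 8.6×11.8 = 81.52): to s=0 gives 46 → no gain ✓; to s=4.6 gives 108 − 8.6×4.6 = 68.44 → no gain ✓.
6 of the 6 constraints hold; this profile is a separating equilibrium.

6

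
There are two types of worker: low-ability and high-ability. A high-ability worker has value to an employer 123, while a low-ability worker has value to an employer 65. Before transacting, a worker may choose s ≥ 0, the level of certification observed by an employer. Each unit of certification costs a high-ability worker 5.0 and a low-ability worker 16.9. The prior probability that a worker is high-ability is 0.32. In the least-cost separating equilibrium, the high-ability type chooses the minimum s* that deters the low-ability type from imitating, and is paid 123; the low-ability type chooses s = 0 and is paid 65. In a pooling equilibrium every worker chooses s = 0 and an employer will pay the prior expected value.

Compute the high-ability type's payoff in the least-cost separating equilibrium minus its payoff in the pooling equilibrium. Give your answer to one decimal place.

22.3

Least-cost separating signal: s* solves 65 = 123 − 16.9·s*, so s* = (123 − 65)/16.9 ≈ 3.4320.
High-ability type's separating payoff: 123 − 5.0 × s* = 123 − 5.0 × (123 − 65)/16.9 = 123 − 290/16.9 ≈ 105.840.
Pooling payoff: 0.32 × 123 + 0.68 × 65 = 83.56.
Difference: 105.840 − 83.56 = 22.28, i.e. 22.3 to one decimal place.
The high-ability type prefers to separate.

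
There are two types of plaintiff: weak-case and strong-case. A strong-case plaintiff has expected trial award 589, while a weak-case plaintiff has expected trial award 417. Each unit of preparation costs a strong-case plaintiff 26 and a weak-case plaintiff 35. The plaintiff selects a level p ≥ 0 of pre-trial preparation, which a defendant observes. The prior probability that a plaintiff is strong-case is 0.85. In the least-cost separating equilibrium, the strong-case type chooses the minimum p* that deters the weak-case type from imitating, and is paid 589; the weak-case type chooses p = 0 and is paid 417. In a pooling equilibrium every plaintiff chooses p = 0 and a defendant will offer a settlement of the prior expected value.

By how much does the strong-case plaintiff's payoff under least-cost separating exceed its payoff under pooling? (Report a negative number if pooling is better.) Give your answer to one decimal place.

-102.0

Least-cost separating signal: p* solves 417 = 589 − 35·p*, so p* = (589 − 417)/35 ≈ 4.9143.
Strong-case type's separating payoff: 589 − 26 × p* = 589 − 26 × (589 − 417)/35 = 589 − 4472/35 ≈ 461.229.
Pooling payoff: 0.85 × 589 + 0.15 × 417 = 563.2.
Difference: 461.229 − 563.2 = -101.971, i.e. -102.0 to one decimal place.
The strong-case type would prefer the pooling outcome.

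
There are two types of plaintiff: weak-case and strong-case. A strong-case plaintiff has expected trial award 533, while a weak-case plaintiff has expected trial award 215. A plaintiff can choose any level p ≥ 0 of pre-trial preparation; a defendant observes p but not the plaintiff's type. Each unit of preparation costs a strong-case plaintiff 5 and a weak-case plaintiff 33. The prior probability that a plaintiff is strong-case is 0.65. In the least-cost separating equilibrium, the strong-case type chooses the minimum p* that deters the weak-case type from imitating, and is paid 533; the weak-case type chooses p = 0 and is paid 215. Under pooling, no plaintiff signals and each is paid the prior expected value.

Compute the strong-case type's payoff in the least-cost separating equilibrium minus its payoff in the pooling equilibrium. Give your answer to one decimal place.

Least-cost separating signal: p* solves 215 = 533 − 33·p*, so p* = (533 − 215)/33 ≈ 9.6364.
Strong-case type's separating payoff: 533 − 5 × p* = 533 − 5 × (533 − 215)/33 = 533 − 1590/33 ≈ 484.818.
Pooling payoff: 0.65 × 533 + 0.35 × 215 = 421.7.
Difference: 484.818 − 421.7 = 63.118, i.e. 63.1 to one decimal place.
The strong-case type prefers to separate.

63.1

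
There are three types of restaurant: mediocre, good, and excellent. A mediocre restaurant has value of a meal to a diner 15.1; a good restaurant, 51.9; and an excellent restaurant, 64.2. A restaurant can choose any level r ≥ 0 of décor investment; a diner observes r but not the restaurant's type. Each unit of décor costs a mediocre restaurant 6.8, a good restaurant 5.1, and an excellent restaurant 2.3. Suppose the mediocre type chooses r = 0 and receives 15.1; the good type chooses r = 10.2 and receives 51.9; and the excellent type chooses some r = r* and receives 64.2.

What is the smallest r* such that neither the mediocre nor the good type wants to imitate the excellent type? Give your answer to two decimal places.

Good type (on-path payoff 51.9 − 5.1×10.2 = -0.12) won't mimic when -0.12 ≥ 64.2 − 5.1·r*, i.e. r* ≥ 12.61.
Mediocre type (on-path payoff 15.1) won't mimic when 15.1 ≥ 64.2 − 6.8·r*, i.e. r* ≥ 7.22.
Both must hold, so r* = max(7.22, 12.61) = 12.61. The good type's constraint binds.

12.61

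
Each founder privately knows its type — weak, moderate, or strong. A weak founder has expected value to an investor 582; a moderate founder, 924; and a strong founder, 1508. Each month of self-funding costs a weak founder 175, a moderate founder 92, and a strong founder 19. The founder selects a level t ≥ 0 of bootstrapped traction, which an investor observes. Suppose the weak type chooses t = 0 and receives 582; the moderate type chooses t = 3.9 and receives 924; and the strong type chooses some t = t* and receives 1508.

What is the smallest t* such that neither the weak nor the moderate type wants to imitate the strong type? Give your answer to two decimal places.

10.25

Moderate type (on-path payoff 924 − 92×3.9 = 565.2) won't mimic when 565.2 ≥ 1508 − 92·t*, i.e. t* ≥ 10.25.
Weak type (on-path payoff 582) won't mimic when 582 ≥ 1508 − 175·t*, i.e. t* ≥ 5.29.
Both must hold, so t* = max(5.29, 10.25) = 10.25. The moderate type's constraint binds.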